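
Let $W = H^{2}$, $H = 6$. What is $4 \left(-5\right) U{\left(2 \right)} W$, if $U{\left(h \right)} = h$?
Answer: $-1440$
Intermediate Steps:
$W = 36$ ($W = 6^{2} = 36$)
$4 \left(-5\right) U{\left(2 \right)} W = 4 \left(-5\right) 2 \cdot 36 = \left(-20\right) 2 \cdot 36 = \left(-40\right) 36 = -1440$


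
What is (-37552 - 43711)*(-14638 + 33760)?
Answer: -1553911086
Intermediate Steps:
(-37552 - 43711)*(-14638 + 33760) = -81263*19122 = -1553911086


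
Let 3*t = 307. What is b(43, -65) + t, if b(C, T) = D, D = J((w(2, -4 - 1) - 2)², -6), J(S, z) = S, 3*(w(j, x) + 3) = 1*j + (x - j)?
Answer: 1321/9 ≈ 146.78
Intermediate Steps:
t = 307/3 (t = (⅓)*307 = 307/3 ≈ 102.33)
w(j, x) = -3 + x/3 (w(j, x) = -3 + (1*j + (x - j))/3 = -3 + (j + (x - j))/3 = -3 + x/3)
D = 400/9 (D = ((-3 + (-4 - 1)/3) - 2)² = ((-3 + (⅓)*(-5)) - 2)² = ((-3 - 5/3) - 2)² = (-14/3 - 2)² = (-20/3)² = 400/9 ≈ 44.444)
b(C, T) = 400/9
b(43, -65) + t = 400/9 + 307/3 = 1321/9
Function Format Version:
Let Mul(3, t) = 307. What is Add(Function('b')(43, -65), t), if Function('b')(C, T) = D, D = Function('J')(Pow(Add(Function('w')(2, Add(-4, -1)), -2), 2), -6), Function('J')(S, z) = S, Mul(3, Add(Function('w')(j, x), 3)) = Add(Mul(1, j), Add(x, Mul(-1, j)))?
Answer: Rational(1321, 9) ≈ 146.78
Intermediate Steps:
t = Rational(307, 3) (t = Mul(Rational(1, 3), 307) = Rational(307, 3) ≈ 102.33)
Function('w')(j, x) = Add(-3, Mul(Rational(1, 3), x)) (Function('w')(j, x) = Add(-3, Mul(Rational(1, 3), Add(Mul(1, j), Add(x, Mul(-1, j))))) = Add(-3, Mul(Rational(1, 3), Add(j, Add(x, Mul(-1, j))))) = Add(-3, Mul(Rational(1, 3), x)))
D = Rational(400, 9) (D = Pow(Add(Add(-3, Mul(Rational(1, 3), Add(-4, -1))), -2), 2) = Pow(Add(Add(-3, Mul(Rational(1, 3), -5)), -2), 2) = Pow(Add(Add(-3, Rational(-5, 3)), -2), 2) = Pow(Add(Rational(-14, 3), -2), 2) = Pow(Rational(-20, 3), 2) = Rational(400, 9) ≈ 44.444)
Function('b')(C, T) = Rational(400, 9)
Add(Function('b')(43, -65), t) = Add(Rational(400, 9), Rational(307, 3)) = Rational(1321, 9)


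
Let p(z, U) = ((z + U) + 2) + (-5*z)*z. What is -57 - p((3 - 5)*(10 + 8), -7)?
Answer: 6464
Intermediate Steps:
p(z, U) = 2 + U + z - 5*z² (p(z, U) = ((U + z) + 2) - 5*z² = (2 + U + z) - 5*z² = 2 + U + z - 5*z²)
-57 - p((3 - 5)*(10 + 8), -7) = -57 - (2 - 7 + (3 - 5)*(10 + 8) - 5*(3 - 5)²*(10 + 8)²) = -57 - (2 - 7 - 2*18 - 5*(-2*18)²) = -57 - (2 - 7 - 36 - 5*(-36)²) = -57 - (2 - 7 - 36 - 5*1296) = -57 - (2 - 7 - 36 - 6480) = -57 - 1*(-6521) = -57 + 6521 = 6464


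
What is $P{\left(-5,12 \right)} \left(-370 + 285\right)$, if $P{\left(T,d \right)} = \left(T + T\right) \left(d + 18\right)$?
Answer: $25500$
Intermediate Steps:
$P{\left(T,d \right)} = 2 T \left(18 + d\right)$
$P{\left(-5,12 \right)} \left(-370 + 285\right) = 2 \left(-5\right) \left(18 + 12\right) \left(-370 + 285\right) = 2 \left(-5\right) 30 \left(-85\right) = \left(-300\right) \left(-85\right) = 25500$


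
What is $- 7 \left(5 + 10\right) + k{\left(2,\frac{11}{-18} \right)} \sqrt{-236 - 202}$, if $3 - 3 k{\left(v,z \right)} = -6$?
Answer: $-105 + 3 i \sqrt{438} \approx -105.0 + 62.785 i$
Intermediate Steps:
$k{\left(v,z \right)} = 3$ ($k{\left(v,z \right)} = 1 - -2 = 1 + 2 = 3$)
$- 7 \left(5 + 10\right) + k{\left(2,\frac{11}{-18} \right)} \sqrt{-236 - 202} = - 7 \left(5 + 10\right) + 3 \sqrt{-236 - 202} = \left(-7\right) 15 + 3 \sqrt{-438} = -105 + 3 i \sqrt{438}$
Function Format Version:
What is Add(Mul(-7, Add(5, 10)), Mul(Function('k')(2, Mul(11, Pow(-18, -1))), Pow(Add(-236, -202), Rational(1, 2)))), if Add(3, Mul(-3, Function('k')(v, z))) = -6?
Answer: Add(-105, Mul(3, I, Pow(438, Rational(1, 2)))) ≈ Add(-105.00, Mul(62.785, I))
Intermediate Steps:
Function('k')(v, z) = 3 (Function('k')(v, z) = Add(1, Mul(Rational(-1, 3), -6)) = Add(1, 2) = 3)
Add(Mul(-7, Add(5, 10)), Mul(Function('k')(2, Mul(11, Pow(-18, -1))), Pow(Add(-236, -202), Rational(1, 2)))) = Add(Mul(-7, Add(5, 10)), Mul(3, Pow(Add(-236, -202), Rational(1, 2)))) = Add(Mul(-7, 15), Mul(3, Pow(-438, Rational(1, 2)))) = Add(-105, Mul(3, Mul(I, Pow(438, Rational(1, 2))))) = Add(-105, Mul(3, I, Pow(438, Rational(1, 2))))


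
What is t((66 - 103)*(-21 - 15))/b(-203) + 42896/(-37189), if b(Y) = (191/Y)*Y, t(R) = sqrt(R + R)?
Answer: -42896/37189 + 6*sqrt(74)/191 ≈ -0.88323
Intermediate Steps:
t(R) = sqrt(2)*sqrt(R) (t(R) = sqrt(2*R) = sqrt(2)*sqrt(R))
b(Y) = 191
t((66 - 103)*(-21 - 15))/b(-203) + 42896/(-37189) = (sqrt(2)*sqrt((66 - 103)*(-21 - 15)))/191 + 42896/(-37189) = (sqrt(2)*sqrt(-37*(-36)))*(1/191) + 42896*(-1/37189) = (sqrt(2)*sqrt(1332))*(1/191) - 42896/37189 = (sqrt(2)*(6*sqrt(37)))*(1/191) - 42896/37189 = (6*sqrt(74))*(1/191) - 42896/37189 = 6*sqrt(74)/191 - 42896/37189 = -42896/37189 + 6*sqrt(74)/191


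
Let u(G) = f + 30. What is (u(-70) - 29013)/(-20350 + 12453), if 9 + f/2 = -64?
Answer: 29129/7897 ≈ 3.6886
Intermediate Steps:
f = -146 (f = -18 + 2*(-64) = -18 - 128 = -146)
u(G) = -116 (u(G) = -146 + 30 = -116)
(u(-70) - 29013)/(-20350 + 12453) = (-116 - 29013)/(-20350 + 12453) = -29129/(-7897) = -29129*(-1/7897) = 29129/7897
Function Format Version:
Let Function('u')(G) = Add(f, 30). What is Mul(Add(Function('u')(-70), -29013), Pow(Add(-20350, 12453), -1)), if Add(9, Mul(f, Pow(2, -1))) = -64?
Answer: Rational(29129, 7897) ≈ 3.6886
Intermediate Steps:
f = -146 (f = Add(-18, Mul(2, -64)) = Add(-18, -128) = -146)
Function('u')(G) = -116 (Function('u')(G) = Add(-146, 30) = -116)
Mul(Add(Function('u')(-70), -29013), Pow(Add(-20350, 12453), -1)) = Mul(Add(-116, -29013), Pow(Add(-20350, 12453), -1)) = Mul(-29129, Pow(-7897, -1)) = Mul(-29129, Rational(-1, 7897)) = Rational(29129, 7897)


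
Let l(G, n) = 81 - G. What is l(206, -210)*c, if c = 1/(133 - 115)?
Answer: -125/18 ≈ -6.9444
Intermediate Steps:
c = 1/18 ≈ 0.055556
l(206, -210)*c = (81 - 1*206)*(1/18) = (81 - 206)*(1/18) = -125*1/18 = -125/18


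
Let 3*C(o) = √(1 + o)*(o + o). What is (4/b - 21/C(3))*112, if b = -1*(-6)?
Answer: -1540/3 ≈ -513.33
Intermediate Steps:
b = 6
C(o) = 2*o*√(1 + o)/3 (C(o) = (√(1 + o)*(o + o))/3 = (√(1 + o)*(2*o))/3 = (2*o*√(1 + o))/3 = 2*o*√(1 + o)/3)
(4/b - 21/C(3))*112 = (4/6 - 21*1/(2*√(1 + 3)))*112 = (4*(⅙) - 21/((⅔)*3*√4))*112 = (⅔ - 21/((⅔)*3*2))*112 = (⅔ - 21/4)*112 = -55/12*112 = -1540/3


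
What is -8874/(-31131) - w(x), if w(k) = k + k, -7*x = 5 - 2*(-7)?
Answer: 138344/24213 ≈ 5.7136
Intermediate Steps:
x = -19/7 (x = -(5 - 2*(-7))/7 = -(5 + 14)/7 = -1/7*19 = -19/7 ≈ -2.7143)
w(k) = 2*k
-8874/(-31131) - w(x) = -8874/(-31131) - 2*(-19)/7 = -8874*(-1/31131) - 1*(-38/7) = 986/3459 + 38/7 = 138344/24213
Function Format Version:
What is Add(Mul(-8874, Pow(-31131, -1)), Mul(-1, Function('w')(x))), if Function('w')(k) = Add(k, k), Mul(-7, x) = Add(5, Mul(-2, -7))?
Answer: Rational(138344, 24213) ≈ 5.7136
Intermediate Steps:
x = Rational(-19, 7) (x = Mul(Rational(-1, 7), Add(5, Mul(-2, -7))) = Mul(Rational(-1, 7), Add(5, 14)) = Mul(Rational(-1, 7), 19) = Rational(-19, 7) ≈ -2.7143)
Function('w')(k) = Mul(2, k)
Add(Mul(-8874, Pow(-31131, -1)), Mul(-1, Function('w')(x))) = Add(Mul(-8874, Pow(-31131, -1)), Mul(-1, Mul(2, Rational(-19, 7)))) = Add(Mul(-8874, Rational(-1, 31131)), Mul(-1, Rational(-38, 7))) = Add(Rational(986, 3459), Rational(38, 7)) = Rational(138344, 24213)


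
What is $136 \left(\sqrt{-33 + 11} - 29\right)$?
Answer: $-3944 + 136 i \sqrt{22} \approx -3944.0 + 637.9 i$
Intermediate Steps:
$136 \left(\sqrt{-33 + 11} - 29\right) = 136 \left(\sqrt{-22} - 29\right) = 136 \left(i \sqrt{22} - 29\right) = 136 \left(-29 + i \sqrt{22}\right) = -3944 + 136 i \sqrt{22}$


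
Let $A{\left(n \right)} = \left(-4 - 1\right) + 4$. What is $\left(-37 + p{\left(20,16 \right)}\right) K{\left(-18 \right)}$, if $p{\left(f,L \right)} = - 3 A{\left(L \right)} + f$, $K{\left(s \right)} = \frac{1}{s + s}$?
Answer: $\frac{7}{18} \approx 0.38889$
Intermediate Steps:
$A{\left(n \right)} = -1$ ($A{\left(n \right)} = -5 + 4 = -1$)
$K{\left(s \right)} = \frac{1}{2 s}$
$p{\left(f,L \right)} = 3 + f$ ($p{\left(f,L \right)} = \left(-3\right) \left(-1\right) + f = 3 + f$)
$\left(-37 + p{\left(20,16 \right)}\right) K{\left(-18 \right)} = \left(-37 + \left(3 + 20\right)\right) \frac{1}{2 \left(-18\right)} = \left(-37 + 23\right) \frac{1}{2} \left(- \frac{1}{18}\right) = \left(-14\right) \left(- \frac{1}{36}\right) = \frac{7}{18}$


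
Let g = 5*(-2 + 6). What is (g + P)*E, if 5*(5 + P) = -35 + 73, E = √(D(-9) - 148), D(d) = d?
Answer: 113*I*√157/5 ≈ 283.18*I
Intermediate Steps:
E = I*√157 (E = √(-9 - 148) = √(-157) = I*√157 ≈ 12.53*I)
g = 20 (g = 5*4 = 20)
P = 13/5 (P = -5 + (-35 + 73)/5 = -5 + (⅕)*38 = -5 + 38/5 = 13/5 ≈ 2.6000)
(g + P)*E = (20 + 13/5)*(I*√157) = 113*(I*√157)/5 = 113*I*√157/5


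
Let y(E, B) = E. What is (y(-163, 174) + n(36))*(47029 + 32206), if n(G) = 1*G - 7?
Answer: -10617490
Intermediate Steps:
n(G) = -7 + G (n(G) = G - 7 = -7 + G)
(y(-163, 174) + n(36))*(47029 + 32206) = (-163 + (-7 + 36))*(47029 + 32206) = (-163 + 29)*79235 = -134*79235 = -10617490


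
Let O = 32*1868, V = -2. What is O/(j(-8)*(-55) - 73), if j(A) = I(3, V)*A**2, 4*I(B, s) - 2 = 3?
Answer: -59776/4473 ≈ -13.364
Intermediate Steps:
I(B, s) = 5/4 (I(B, s) = 1/2 + (1/4)*3 = 1/2 + 3/4 = 5/4)
j(A) = 5*A**2/4
O = 59776
O/(j(-8)*(-55) - 73) = 59776/(((5/4)*(-8)**2)*(-55) - 73) = 59776/(((5/4)*64)*(-55) - 73) = 59776/(80*(-55) - 73) = 59776/(-4400 - 73) = 59776/(-4473) = 59776*(-1/4473) = -59776/4473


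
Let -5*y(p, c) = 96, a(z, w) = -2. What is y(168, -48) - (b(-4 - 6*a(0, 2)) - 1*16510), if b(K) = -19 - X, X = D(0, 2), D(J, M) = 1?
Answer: 82554/5 ≈ 16511.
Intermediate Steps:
X = 1
y(p, c) = -96/5 (y(p, c) = -⅕*96 = -96/5)
b(K) = -20 (b(K) = -19 - 1*1 = -19 - 1 = -20)
y(168, -48) - (b(-4 - 6*a(0, 2)) - 1*16510) = -96/5 - (-20 - 1*16510) = -96/5 - (-20 - 16510) = -96/5 - 1*(-16530) = -96/5 + 16530 = 82554/5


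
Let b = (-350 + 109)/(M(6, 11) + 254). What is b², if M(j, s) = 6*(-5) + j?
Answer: 58081/52900 ≈ 1.0979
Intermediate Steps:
M(j, s) = -30 + j
b = -241/230 (b = (-350 + 109)/((-30 + 6) + 254) = -241/(-24 + 254) = -241/230 ≈ -1.0478)
b² = (-241/230)² = 58081/52900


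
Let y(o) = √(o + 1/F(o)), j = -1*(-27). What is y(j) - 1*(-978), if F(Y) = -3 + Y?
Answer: 978 + √3894/12 ≈ 983.20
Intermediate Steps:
j = 27
y(o) = √(o + 1/(-3 + o))
y(j) - 1*(-978) = √((1 + 27*(-3 + 27))/(-3 + 27)) - 1*(-978) = √((1 + 27*24)/24) + 978 = √((1 + 648)/24) + 978 = √((1/24)*649) + 978 = √(649/24) + 978 = √3894/12 + 978 = 978 + √3894/12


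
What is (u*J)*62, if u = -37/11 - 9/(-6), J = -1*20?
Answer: 25420/11 ≈ 2310.9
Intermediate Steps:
J = -20
u = -41/22 (u = -37*1/11 - 9*(-⅙) = -37/11 + 3/2 = -41/22 ≈ -1.8636)
(u*J)*62 = -41/22*(-20)*62 = (410/11)*62 = 25420/11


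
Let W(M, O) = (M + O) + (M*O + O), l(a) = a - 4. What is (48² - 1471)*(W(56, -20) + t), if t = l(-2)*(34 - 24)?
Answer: -969612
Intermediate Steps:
l(a) = -4 + a
W(M, O) = M + 2*O + M*O (W(M, O) = (M + O) + (O + M*O) = M + 2*O + M*O)
t = -60 (t = (-4 - 2)*(34 - 24) = -6*10 = -60)
(48² - 1471)*(W(56, -20) + t) = (48² - 1471)*((56 + 2*(-20) + 56*(-20)) - 60) = (2304 - 1471)*((56 - 40 - 1120) - 60) = 833*(-1104 - 60) = 833*(-1164) = -969612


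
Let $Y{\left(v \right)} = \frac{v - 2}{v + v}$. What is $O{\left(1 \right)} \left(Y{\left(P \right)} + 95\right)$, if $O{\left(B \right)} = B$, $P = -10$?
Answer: $\frac{478}{5} \approx 95.6$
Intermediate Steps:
$Y{\left(v \right)} = \frac{-2 + v}{2 v}$
$O{\left(1 \right)} \left(Y{\left(P \right)} + 95\right) = 1 \left(\frac{-2 - 10}{2 \left(-10\right)} + 95\right) = 1 \left(\frac{1}{2} \left(- \frac{1}{10}\right) \left(-12\right) + 95\right) = 1 \left(\frac{3}{5} + 95\right) = 1 \cdot \frac{478}{5} = \frac{478}{5}$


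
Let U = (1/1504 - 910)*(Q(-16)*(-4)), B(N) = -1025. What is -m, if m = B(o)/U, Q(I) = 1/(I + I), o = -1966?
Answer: -12332800/1368639 ≈ -9.0110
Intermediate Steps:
Q(I) = 1/(2*I)
U = -1368639/12032 (U = (1/1504 - 910)*(((½)/(-16))*(-4)) = (1/1504 - 910)*(((½)*(-1/16))*(-4)) = -(-1368639)*(-4)/48128 = -1368639/1504*⅛ = -1368639/12032 ≈ -113.75)
m = 12332800/1368639 (m = -1025/(-1368639/12032) = -1025*(-12032/1368639) = 12332800/1368639 ≈ 9.0110)
-m = -1*12332800/1368639 = -12332800/1368639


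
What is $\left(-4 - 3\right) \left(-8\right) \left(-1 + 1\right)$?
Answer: $0$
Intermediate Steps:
$\left(-4 - 3\right) \left(-8\right) \left(-1 + 1\right) = \left(-4 - 3\right) \left(-8\right) 0 = \left(-7\right) \left(-8\right) 0 = 56 \cdot 0 = 0$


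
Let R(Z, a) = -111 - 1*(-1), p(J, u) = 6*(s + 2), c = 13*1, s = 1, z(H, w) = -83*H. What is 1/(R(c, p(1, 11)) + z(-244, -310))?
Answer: 1/20142 ≈ 4.9648e-5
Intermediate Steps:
c = 13
p(J, u) = 18 (p(J, u) = 6*(1 + 2) = 6*3 = 18)
R(Z, a) = -110 (R(Z, a) = -111 + 1 = -110)
1/(R(c, p(1, 11)) + z(-244, -310)) = 1/(-110 - 83*(-244)) = 1/(-110 + 20252) = 1/20142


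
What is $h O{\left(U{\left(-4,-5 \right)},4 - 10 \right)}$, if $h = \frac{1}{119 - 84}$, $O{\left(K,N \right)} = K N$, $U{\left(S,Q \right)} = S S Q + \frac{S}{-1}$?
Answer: $\frac{456}{35} \approx 13.029$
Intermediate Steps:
$U{\left(S,Q \right)} = - S + Q S^{2}$ ($U{\left(S,Q \right)} = S^{2} Q + S \left(-1\right) = Q S^{2} - S = - S + Q S^{2}$)
$h = \frac{1}{35} \approx 0.028571$
$h O{\left(U{\left(-4,-5 \right)},4 - 10 \right)} = \frac{- 4 \left(-1 - -20\right) \left(4 - 10\right)}{35} = \frac{- 4 \left(-1 + 20\right) \left(4 - 10\right)}{35} = \frac{\left(-4\right) 19 \left(-6\right)}{35} = \frac{\left(-76\right) \left(-6\right)}{35} = \frac{1}{35} \cdot 456 = \frac{456}{35}$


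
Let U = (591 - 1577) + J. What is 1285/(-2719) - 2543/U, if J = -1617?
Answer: 3569562/7077557 ≈ 0.50435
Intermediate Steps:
U = -2603 (U = (591 - 1577) - 1617 = -986 - 1617 = -2603)
1285/(-2719) - 2543/U = 1285/(-2719) - 2543/(-2603) = 1285*(-1/2719) - 2543*(-1/2603) = -1285/2719 + 2543/2603 = 3569562/7077557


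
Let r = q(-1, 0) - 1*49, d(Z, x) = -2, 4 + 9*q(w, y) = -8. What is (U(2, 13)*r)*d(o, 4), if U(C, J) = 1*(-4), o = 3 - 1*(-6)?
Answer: -1208/3 ≈ -402.67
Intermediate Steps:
o = 9 (o = 3 + 6 = 9)
q(w, y) = -4/3 (q(w, y) = -4/9 + (1/9)*(-8) = -4/9 - 8/9 = -4/3)
U(C, J) = -4
r = -151/3 (r = -4/3 - 1*49 = -4/3 - 49 = -151/3 ≈ -50.333)
(U(2, 13)*r)*d(o, 4) = -4*(-151/3)*(-2) = (604/3)*(-2) = -1208/3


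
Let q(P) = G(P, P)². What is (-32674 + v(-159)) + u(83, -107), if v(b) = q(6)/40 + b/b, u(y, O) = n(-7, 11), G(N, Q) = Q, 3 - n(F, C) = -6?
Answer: -326631/10 ≈ -32663.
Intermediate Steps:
n(F, C) = 9 (n(F, C) = 3 - 1*(-6) = 3 + 6 = 9)
u(y, O) = 9
q(P) = P²
v(b) = 19/10 (v(b) = 6²/40 + b/b = 36*(1/40) + 1 = 9/10 + 1 = 19/10)
(-32674 + v(-159)) + u(83, -107) = (-32674 + 19/10) + 9 = -326721/10 + 9 = -326631/10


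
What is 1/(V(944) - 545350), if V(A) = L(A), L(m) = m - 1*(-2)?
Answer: -1/544404 ≈ -1.8369e-6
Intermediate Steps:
L(m) = 2 + m (L(m) = m + 2 = 2 + m)
V(A) = 2 + A
1/(V(944) - 545350) = 1/((2 + 944) - 545350) = 1/(946 - 545350) = 1/(-544404) = -1/544404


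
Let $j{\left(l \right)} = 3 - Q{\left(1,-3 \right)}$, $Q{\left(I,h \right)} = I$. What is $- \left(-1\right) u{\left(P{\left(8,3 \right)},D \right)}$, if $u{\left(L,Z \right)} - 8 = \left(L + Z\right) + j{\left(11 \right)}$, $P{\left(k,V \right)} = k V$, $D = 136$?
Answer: $170$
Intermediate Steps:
$P{\left(k,V \right)} = V k$
$j{\left(l \right)} = 2$ ($j{\left(l \right)} = 3 - 1 = 2$)
$u{\left(L,Z \right)} = 10 + L + Z$ ($u{\left(L,Z \right)} = 8 + \left(\left(L + Z\right) + 2\right) = 8 + \left(2 + L + Z\right) = 10 + L + Z$)
$- \left(-1\right) u{\left(P{\left(8,3 \right)},D \right)} = - \left(-1\right) \left(10 + 3 \cdot 8 + 136\right) = - \left(-1\right) \left(10 + 24 + 136\right) = - \left(-1\right) 170 = \left(-1\right) \left(-170\right) = 170$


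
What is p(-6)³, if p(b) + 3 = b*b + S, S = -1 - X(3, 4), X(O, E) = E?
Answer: 21952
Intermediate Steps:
S = -5 (S = -1 - 1*4 = -1 - 4 = -5)
p(b) = -8 + b² (p(b) = -3 + (b*b - 5) = -3 + (b² - 5) = -3 + (-5 + b²) = -8 + b²)
p(-6)³ = (-8 + (-6)²)³ = (-8 + 36)³ = 28³ = 21952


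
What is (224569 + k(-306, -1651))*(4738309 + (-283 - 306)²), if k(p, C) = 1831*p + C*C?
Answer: 12154126859320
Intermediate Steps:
k(p, C) = C² + 1831*p (k(p, C) = 1831*p + C² = C² + 1831*p)
(224569 + k(-306, -1651))*(4738309 + (-283 - 306)²) = (224569 + ((-1651)² + 1831*(-306)))*(4738309 + (-283 - 306)²) = (224569 + (2725801 - 560286))*(4738309 + (-589)²) = (224569 + 2165515)*(4738309 + 346921) = 2390084*5085230 = 12154126859320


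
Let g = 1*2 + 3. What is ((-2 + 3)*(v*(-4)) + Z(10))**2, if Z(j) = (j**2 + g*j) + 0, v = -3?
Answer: 26244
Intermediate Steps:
g = 5 (g = 2 + 3 = 5)
Z(j) = j**2 + 5*j (Z(j) = (j**2 + 5*j) + 0 = j**2 + 5*j)
((-2 + 3)*(v*(-4)) + Z(10))**2 = ((-2 + 3)*(-3*(-4)) + 10*(5 + 10))**2 = (1*12 + 10*15)**2 = (12 + 150)**2 = 162**2 = 26244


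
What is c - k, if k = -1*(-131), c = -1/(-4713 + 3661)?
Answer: -137811/1052 ≈ -131.00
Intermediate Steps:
c = 1/1052 (c = -1/(-1052) = -1*(-1/1052) = 1/1052 ≈ 0.00095057)
k = 131
c - k = 1/1052 - 1*131 = 1/1052 - 131 = -137811/1052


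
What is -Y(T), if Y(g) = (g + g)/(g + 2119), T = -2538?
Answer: -5076/419 ≈ -12.115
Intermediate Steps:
Y(g) = 2*g/(2119 + g) (Y(g) = (2*g)/(2119 + g) = 2*g/(2119 + g))
-Y(T) = -2*(-2538)/(2119 - 2538) = -2*(-2538)/(-419) = -2*(-2538)*(-1)/419 = -1*5076/419 = -5076/419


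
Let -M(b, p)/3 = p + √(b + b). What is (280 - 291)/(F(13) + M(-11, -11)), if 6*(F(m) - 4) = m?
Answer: -15510/62353 - 1188*I*√22/62353 ≈ -0.24874 - 0.089366*I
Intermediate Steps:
F(m) = 4 + m/6
M(b, p) = -3*p - 3*√2*√b (M(b, p) = -3*(p + √(b + b)) = -3*(p + √(2*b)) = -3*(p + √2*√b) = -3*p - 3*√2*√b)
(280 - 291)/(F(13) + M(-11, -11)) = (280 - 291)/((4 + (⅙)*13) + (-3*(-11) - 3*√2*√(-11))) = -11/((4 + 13/6) + (33 - 3*√2*I*√11)) = -11/(37/6 + (33 - 3*I*√22)) = -11/(235/6 - 3*I*√22)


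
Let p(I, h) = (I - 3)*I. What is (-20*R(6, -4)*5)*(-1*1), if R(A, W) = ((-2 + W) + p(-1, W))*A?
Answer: -1200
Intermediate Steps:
p(I, h) = I*(-3 + I) (p(I, h) = (-3 + I)*I = I*(-3 + I))
R(A, W) = A*(2 + W) (R(A, W) = ((-2 + W) - (-3 - 1))*A = ((-2 + W) - 1*(-4))*A = ((-2 + W) + 4)*A = (2 + W)*A = A*(2 + W))
(-20*R(6, -4)*5)*(-1*1) = (-20*(6*(2 - 4))*5)*(-1*1) = -20*(6*(-2))*5*(-1) = -20*(-12*5)*(-1) = -(-1200)*(-1) = -20*(-60)*(-1) = 1200*(-1) = -1200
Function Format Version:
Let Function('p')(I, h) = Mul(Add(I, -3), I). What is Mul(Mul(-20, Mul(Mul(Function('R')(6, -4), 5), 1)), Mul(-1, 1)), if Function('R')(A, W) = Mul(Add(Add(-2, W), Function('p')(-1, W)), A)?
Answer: -1200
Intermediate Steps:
Function('p')(I, h) = Mul(I, Add(-3, I)) (Function('p')(I, h) = Mul(Add(-3, I), I) = Mul(I, Add(-3, I)))
Function('R')(A, W) = Mul(A, Add(2, W)) (Function('R')(A, W) = Mul(Add(Add(-2, W), Mul(-1, Add(-3, -1))), A) = Mul(Add(Add(-2, W), Mul(-1, -4)), A) = Mul(Add(Add(-2, W), 4), A) = Mul(Add(2, W), A) = Mul(A, Add(2, W)))
Mul(Mul(-20, Mul(Mul(Function('R')(6, -4), 5), 1)), Mul(-1, 1)) = Mul(Mul(-20, Mul(Mul(Mul(6, Add(2, -4)), 5), 1)), Mul(-1, 1)) = Mul(Mul(-20, Mul(Mul(Mul(6, -2), 5), 1)), -1) = Mul(Mul(-20, Mul(Mul(-12, 5), 1)), -1) = Mul(Mul(-20, Mul(-60, 1)), -1) = Mul(Mul(-20, -60), -1) = Mul(1200, -1) = -1200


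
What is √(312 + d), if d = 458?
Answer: √770 ≈ 27.749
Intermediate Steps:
√(312 + d) = √(312 + 458) = √770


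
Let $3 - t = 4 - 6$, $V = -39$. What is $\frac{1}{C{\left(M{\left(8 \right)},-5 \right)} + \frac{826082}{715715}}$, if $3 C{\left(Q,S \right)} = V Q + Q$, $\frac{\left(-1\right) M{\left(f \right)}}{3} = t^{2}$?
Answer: $\frac{715715}{680755332} \approx 0.0010514$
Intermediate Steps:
$t = 5$ ($t = 3 - \left(4 - 6\right) = 3 - -2 = 3 + 2 = 5$)
$M{\left(f \right)} = -75$ ($M{\left(f \right)} = - 3 \cdot 5^{2} = \left(-3\right) 25 = -75$)
$C{\left(Q,S \right)} = - \frac{38 Q}{3}$ ($C{\left(Q,S \right)} = \frac{- 39 Q + Q}{3} = \frac{\left(-38\right) Q}{3} = - \frac{38 Q}{3}$)
$\frac{1}{C{\left(M{\left(8 \right)},-5 \right)} + \frac{826082}{715715}} = \frac{1}{\left(- \frac{38}{3}\right) \left(-75\right) + \frac{826082}{715715}} = \frac{1}{950 + 826082 \cdot \frac{1}{715715}} = \frac{1}{950 + \frac{826082}{715715}} = \frac{1}{\frac{680755332}{715715}} = \frac{715715}{680755332}$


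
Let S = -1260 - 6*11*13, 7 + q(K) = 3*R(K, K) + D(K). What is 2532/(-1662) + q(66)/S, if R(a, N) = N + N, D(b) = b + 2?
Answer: -1020385/586686 ≈ -1.7392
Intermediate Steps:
D(b) = 2 + b
R(a, N) = 2*N
q(K) = -5 + 7*K (q(K) = -7 + (3*(2*K) + (2 + K)) = -7 + (6*K + (2 + K)) = -7 + (2 + 7*K) = -5 + 7*K)
S = -2118 (S = -1260 - 66*13 = -1260 - 858 = -2118)
2532/(-1662) + q(66)/S = 2532/(-1662) + (-5 + 7*66)/(-2118) = 2532*(-1/1662) + (-5 + 462)*(-1/2118) = -422/277 + 457*(-1/2118) = -422/277 - 457/2118 = -1020385/586686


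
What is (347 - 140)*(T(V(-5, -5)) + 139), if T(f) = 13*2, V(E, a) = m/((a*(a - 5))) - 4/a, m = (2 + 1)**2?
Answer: 34155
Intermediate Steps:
m = 9 (m = 3**2 = 9)
V(E, a) = -4/a + 9/(a*(-5 + a)) (V(E, a) = 9/((a*(a - 5))) - 4/a = 9/((a*(-5 + a))) - 4/a = 9*(1/(a*(-5 + a))) - 4/a = 9/(a*(-5 + a)) - 4/a = -4/a + 9/(a*(-5 + a)))
T(f) = 26
(347 - 140)*(T(V(-5, -5)) + 139) = (347 - 140)*(26 + 139) = 207*165 = 34155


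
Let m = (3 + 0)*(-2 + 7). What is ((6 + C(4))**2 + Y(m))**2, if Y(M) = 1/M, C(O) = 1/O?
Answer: 88190881/57600 ≈ 1531.1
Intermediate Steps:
m = 15 (m = 3*5 = 15)
((6 + C(4))**2 + Y(m))**2 = ((6 + 1/4)**2 + 1/15)**2 = ((25/4)**2 + 1/15)**2 = (625/16 + 1/15)**2 = (9391/240)**2 = 88190881/57600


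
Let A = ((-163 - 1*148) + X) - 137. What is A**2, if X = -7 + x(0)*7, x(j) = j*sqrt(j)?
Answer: 207025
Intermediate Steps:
x(j) = j**(3/2)
X = -7 (X = -7 + 0**(3/2)*7 = -7 + 0*7 = -7 + 0 = -7)
A = -455 (A = ((-163 - 1*148) - 7) - 137 = ((-163 - 148) - 7) - 137 = (-311 - 7) - 137 = -318 - 137 = -455)
A**2 = (-455)**2 = 207025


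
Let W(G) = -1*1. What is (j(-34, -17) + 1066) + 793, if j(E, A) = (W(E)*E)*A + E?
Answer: 1247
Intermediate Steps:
W(G) = -1
j(E, A) = E - A*E (j(E, A) = (-E)*A + E = -A*E + E = E - A*E)
(j(-34, -17) + 1066) + 793 = (-34*(1 - 1*(-17)) + 1066) + 793 = (-34*(1 + 17) + 1066) + 793 = (-34*18 + 1066) + 793 = (-612 + 1066) + 793 = 454 + 793 = 1247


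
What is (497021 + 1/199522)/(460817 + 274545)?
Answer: 99166623963/146720896964 ≈ 0.67589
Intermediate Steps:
(497021 + 1/199522)/(460817 + 274545) = (497021 + 1/199522)/735362 = (99166623963/199522)*(1/735362) = 99166623963/146720896964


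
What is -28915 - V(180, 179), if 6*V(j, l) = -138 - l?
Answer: -173173/6 ≈ -28862.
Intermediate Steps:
V(j, l) = -23 - l/6 (V(j, l) = (-138 - l)/6 = -23 - l/6)
-28915 - V(180, 179) = -28915 - (-23 - ⅙*179) = -28915 - (-23 - 179/6) = -28915 - 1*(-317/6) = -28915 + 317/6 = -173173/6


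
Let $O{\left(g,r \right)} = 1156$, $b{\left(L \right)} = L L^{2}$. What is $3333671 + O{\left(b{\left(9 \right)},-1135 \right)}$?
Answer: $3334827$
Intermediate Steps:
$b{\left(L \right)} = L^{3}$
$3333671 + O{\left(b{\left(9 \right)},-1135 \right)} = 3333671 + 1156 = 3334827$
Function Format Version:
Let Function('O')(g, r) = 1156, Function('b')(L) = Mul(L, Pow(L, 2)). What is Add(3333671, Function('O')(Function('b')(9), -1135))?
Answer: 3334827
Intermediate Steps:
Function('b')(L) = Pow(L, 3)
Add(3333671, Function('O')(Function('b')(9), -1135)) = Add(3333671, 1156) = 3334827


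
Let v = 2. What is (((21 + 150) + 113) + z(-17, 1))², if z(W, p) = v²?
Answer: 82944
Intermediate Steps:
z(W, p) = 4 (z(W, p) = 2² = 4)
(((21 + 150) + 113) + z(-17, 1))² = (((21 + 150) + 113) + 4)² = ((171 + 113) + 4)² = (284 + 4)² = 288² = 82944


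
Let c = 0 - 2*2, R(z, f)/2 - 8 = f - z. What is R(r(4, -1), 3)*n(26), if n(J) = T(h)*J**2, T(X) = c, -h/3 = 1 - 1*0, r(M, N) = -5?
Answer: -86528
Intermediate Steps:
R(z, f) = 16 - 2*z + 2*f (R(z, f) = 16 + 2*(f - z) = 16 + (-2*z + 2*f) = 16 - 2*z + 2*f)
h = -3 (h = -3*(1 - 1*0) = -3*(1 + 0) = -3*1 = -3)
c = -4 (c = 0 - 4 = -4)
T(X) = -4
n(J) = -4*J**2
R(r(4, -1), 3)*n(26) = (16 - 2*(-5) + 2*3)*(-4*26**2) = (16 + 10 + 6)*(-4*676) = 32*(-2704) = -86528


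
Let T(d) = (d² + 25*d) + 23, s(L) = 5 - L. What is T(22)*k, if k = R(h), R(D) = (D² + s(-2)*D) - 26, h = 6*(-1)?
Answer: -33824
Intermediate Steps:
h = -6
T(d) = 23 + d² + 25*d
R(D) = -26 + D² + 7*D (R(D) = (D² + (5 - 1*(-2))*D) - 26 = (D² + (5 + 2)*D) - 26 = (D² + 7*D) - 26 = -26 + D² + 7*D)
k = -32 (k = -26 + (-6)² + 7*(-6) = -26 + 36 - 42 = -32)
T(22)*k = (23 + 22² + 25*22)*(-32) = (23 + 484 + 550)*(-32) = 1057*(-32) = -33824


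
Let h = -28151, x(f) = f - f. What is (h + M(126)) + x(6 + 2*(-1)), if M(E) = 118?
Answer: -28033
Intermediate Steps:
x(f) = 0
(h + M(126)) + x(6 + 2*(-1)) = (-28151 + 118) + 0 = -28033 + 0 = -28033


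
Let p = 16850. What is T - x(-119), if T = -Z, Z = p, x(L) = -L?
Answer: -16969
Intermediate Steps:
Z = 16850
T = -16850 (T = -1*16850 = -16850)
T - x(-119) = -16850 - (-1)*(-119) = -16850 - 1*119 = -16850 - 119 = -16969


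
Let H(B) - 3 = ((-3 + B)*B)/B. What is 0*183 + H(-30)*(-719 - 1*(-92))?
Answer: 18810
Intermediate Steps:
H(B) = B (H(B) = 3 + ((-3 + B)*B)/B = 3 + (B*(-3 + B))/B = 3 + (-3 + B) = B)
0*183 + H(-30)*(-719 - 1*(-92)) = 0*183 - 30*(-719 - 1*(-92)) = 0 - 30*(-719 + 92) = 0 - 30*(-627) = 0 + 18810 = 18810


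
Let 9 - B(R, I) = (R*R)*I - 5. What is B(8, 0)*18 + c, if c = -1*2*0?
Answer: 252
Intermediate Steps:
B(R, I) = 14 - I*R² (B(R, I) = 9 - ((R*R)*I - 5) = 9 - (R²*I - 5) = 9 - (I*R² - 5) = 9 - (-5 + I*R²) = 9 + (5 - I*R²) = 14 - I*R²)
c = 0 (c = -2*0 = 0)
B(8, 0)*18 + c = (14 - 1*0*8²)*18 + 0 = (14 - 1*0*64)*18 + 0 = (14 + 0)*18 + 0 = 14*18 + 0 = 252 + 0 = 252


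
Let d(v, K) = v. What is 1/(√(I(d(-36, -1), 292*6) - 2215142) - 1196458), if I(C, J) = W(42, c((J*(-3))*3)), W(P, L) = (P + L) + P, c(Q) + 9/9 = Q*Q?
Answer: -1196458/1431265330999 - √246414765/1431265330999 ≈ -8.4691e-7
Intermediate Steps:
c(Q) = -1 + Q² (c(Q) = -1 + Q*Q = -1 + Q²)
W(P, L) = L + 2*P (W(P, L) = (L + P) + P = L + 2*P)
I(C, J) = 83 + 81*J² (I(C, J) = (-1 + ((J*(-3))*3)²) + 2*42 = (-1 + (-3*J*3)²) + 84 = (-1 + (-9*J)²) + 84 = (-1 + 81*J²) + 84 = 83 + 81*J²)
1/(√(I(d(-36, -1), 292*6) - 2215142) - 1196458) = 1/(√((83 + 81*(292*6)²) - 2215142) - 1196458) = 1/(√((83 + 81*1752²) - 2215142) - 1196458) = 1/(√((83 + 81*3069504) - 2215142) - 1196458) = 1/(√((83 + 248629824) - 2215142) - 1196458) = 1/(√(248629907 - 2215142) - 1196458) = 1/(√246414765 - 1196458) = 1/(-1196458 + √246414765)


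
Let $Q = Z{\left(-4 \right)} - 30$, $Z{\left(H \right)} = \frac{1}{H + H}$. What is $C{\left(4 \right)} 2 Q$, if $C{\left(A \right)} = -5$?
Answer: $\frac{1205}{4} \approx 301.25$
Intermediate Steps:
$Z{\left(H \right)} = \frac{1}{2 H}$
$Q = - \frac{241}{8}$ ($Q = \frac{1}{2 \left(-4\right)} - 30 = \frac{1}{2} \left(- \frac{1}{4}\right) - 30 = - \frac{1}{8} - 30 = - \frac{241}{8} \approx -30.125$)
$C{\left(4 \right)} 2 Q = \left(-5\right) 2 \left(- \frac{241}{8}\right) = \left(-10\right) \left(- \frac{241}{8}\right) = \frac{1205}{4}$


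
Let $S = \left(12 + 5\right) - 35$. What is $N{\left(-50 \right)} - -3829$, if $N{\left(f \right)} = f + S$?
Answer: $3761$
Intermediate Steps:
$S = -18$ ($S = 17 - 35 = -18$)
$N{\left(f \right)} = -18 + f$ ($N{\left(f \right)} = f - 18 = -18 + f$)
$N{\left(-50 \right)} - -3829 = \left(-18 - 50\right) - -3829 = -68 + 3829 = 3761$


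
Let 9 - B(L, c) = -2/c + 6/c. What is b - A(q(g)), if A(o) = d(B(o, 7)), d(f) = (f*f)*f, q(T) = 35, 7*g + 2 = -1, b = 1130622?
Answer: 387597967/343 ≈ 1.1300e+6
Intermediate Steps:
B(L, c) = 9 - 4/c (B(L, c) = 9 - (-2/c + 6/c) = 9 - 4/c)
g = -3/7 (g = -2/7 + (1/7)*(-1) = -2/7 - 1/7 = -3/7 ≈ -0.42857)
d(f) = f**3 (d(f) = f**2*f = f**3)
A(o) = 205379/343 (A(o) = (9 - 4/7)**3 = (59/7)**3 = 205379/343)
b - A(q(g)) = 1130622 - 1*205379/343 = 1130622 - 205379/343 = 387597967/343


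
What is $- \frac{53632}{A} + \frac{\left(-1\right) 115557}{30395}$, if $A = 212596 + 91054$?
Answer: $- \frac{3671902769}{922944175} \approx -3.9785$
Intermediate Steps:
$A = 303650$
$- \frac{53632}{A} + \frac{\left(-1\right) 115557}{30395} = - \frac{53632}{303650} + \frac{\left(-1\right) 115557}{30395} = \left(-53632\right) \frac{1}{303650} - \frac{115557}{30395} = - \frac{26816}{151825} - \frac{115557}{30395} = - \frac{3671902769}{922944175}$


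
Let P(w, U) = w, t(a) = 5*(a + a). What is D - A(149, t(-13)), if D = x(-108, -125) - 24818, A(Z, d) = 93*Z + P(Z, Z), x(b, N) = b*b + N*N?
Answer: -11535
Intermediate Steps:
t(a) = 10*a (t(a) = 5*(2*a) = 10*a)
x(b, N) = N² + b² (x(b, N) = b² + N² = N² + b²)
A(Z, d) = 94*Z (A(Z, d) = 93*Z + Z = 94*Z)
D = 2471 (D = ((-125)² + (-108)²) - 24818 = (15625 + 11664) - 24818 = 27289 - 24818 = 2471)
D - A(149, t(-13)) = 2471 - 94*149 = 2471 - 1*14006 = 2471 - 14006 = -11535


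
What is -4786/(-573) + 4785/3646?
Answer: 20191561/2089158 ≈ 9.6649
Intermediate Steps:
-4786/(-573) + 4785/3646 = -4786*(-1/573) + 4785*(1/3646) = 4786/573 + 4785/3646 = 20191561/2089158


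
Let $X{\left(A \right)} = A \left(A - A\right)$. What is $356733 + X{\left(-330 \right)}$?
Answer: $356733$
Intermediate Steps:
$X{\left(A \right)} = 0$ ($X{\left(A \right)} = A 0 = 0$)
$356733 + X{\left(-330 \right)} = 356733 + 0 = 356733$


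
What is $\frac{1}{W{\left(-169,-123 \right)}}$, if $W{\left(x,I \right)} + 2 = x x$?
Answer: $\frac{1}{28559} \approx 3.5015 \cdot 10^{-5}$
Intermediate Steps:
$W{\left(x,I \right)} = -2 + x^{2}$ ($W{\left(x,I \right)} = -2 + x x = -2 + x^{2}$)
$\frac{1}{W{\left(-169,-123 \right)}} = \frac{1}{-2 + \left(-169\right)^{2}} = \frac{1}{-2 + 28561} = \frac{1}{28559}$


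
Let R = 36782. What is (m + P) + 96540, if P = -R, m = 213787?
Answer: 273545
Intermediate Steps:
P = -36782 (P = -1*36782 = -36782)
(m + P) + 96540 = (213787 - 36782) + 96540 = 177005 + 96540 = 273545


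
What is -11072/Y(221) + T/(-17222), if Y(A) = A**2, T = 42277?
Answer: -2255532941/841139702 ≈ -2.6815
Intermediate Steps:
-11072/Y(221) + T/(-17222) = -11072/(221**2) + 42277/(-17222) = -11072/48841 + 42277*(-1/17222) = -11072*1/48841 - 42277/17222 = -11072/48841 - 42277/17222 = -2255532941/841139702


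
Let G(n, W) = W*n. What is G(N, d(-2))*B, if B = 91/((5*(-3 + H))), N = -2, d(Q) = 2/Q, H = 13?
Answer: 91/25 ≈ 3.6400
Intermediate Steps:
B = 91/50 (B = 91/((5*(-3 + 13))) = 91/((5*10)) = 91/50 ≈ 1.8200)
G(N, d(-2))*B = ((2/(-2))*(-2))*(91/50) = ((2*(-1/2))*(-2))*(91/50) = -1*(-2)*(91/50) = 2*(91/50) = 91/25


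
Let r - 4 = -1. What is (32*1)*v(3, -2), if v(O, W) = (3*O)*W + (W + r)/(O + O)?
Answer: -1712/3 ≈ -570.67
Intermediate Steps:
r = 3 (r = 4 - 1 = 3)
v(O, W) = (3 + W)/(2*O) + 3*O*W (v(O, W) = (3*O)*W + (W + 3)/(O + O) = 3*O*W + (3 + W)/((2*O)) = 3*O*W + (3 + W)*(1/(2*O)) = 3*O*W + (3 + W)/(2*O) = (3 + W)/(2*O) + 3*O*W)
(32*1)*v(3, -2) = (32*1)*((½)*(3 - 2 + 6*(-2)*3²)/3) = 32*((½)*(⅓)*(3 - 2 + 6*(-2)*9)) = 32*((½)*(⅓)*(3 - 2 - 108)) = 32*((½)*(⅓)*(-107)) = 32*(-107/6) = -1712/3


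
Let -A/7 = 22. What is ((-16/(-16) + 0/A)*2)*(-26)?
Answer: -52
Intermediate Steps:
A = -154 (A = -7*22 = -154)
((-16/(-16) + 0/A)*2)*(-26) = ((-16/(-16) + 0/(-154))*2)*(-26) = ((-16*(-1/16) + 0*(-1/154))*2)*(-26) = ((1 + 0)*2)*(-26) = (1*2)*(-26) = 2*(-26) = -52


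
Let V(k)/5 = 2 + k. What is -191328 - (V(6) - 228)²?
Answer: -226672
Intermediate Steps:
V(k) = 10 + 5*k (V(k) = 5*(2 + k) = 10 + 5*k)
-191328 - (V(6) - 228)² = -191328 - ((10 + 5*6) - 228)² = -191328 - ((10 + 30) - 228)² = -191328 - (40 - 228)² = -191328 - 1*(-188)² = -191328 - 1*35344 = -191328 - 35344 = -226672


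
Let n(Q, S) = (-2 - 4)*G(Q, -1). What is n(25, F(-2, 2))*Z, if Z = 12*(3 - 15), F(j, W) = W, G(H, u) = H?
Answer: 21600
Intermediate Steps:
n(Q, S) = -6*Q (n(Q, S) = (-2 - 4)*Q = -6*Q)
Z = -144 (Z = 12*(-12) = -144)
n(25, F(-2, 2))*Z = -6*25*(-144) = -150*(-144) = 21600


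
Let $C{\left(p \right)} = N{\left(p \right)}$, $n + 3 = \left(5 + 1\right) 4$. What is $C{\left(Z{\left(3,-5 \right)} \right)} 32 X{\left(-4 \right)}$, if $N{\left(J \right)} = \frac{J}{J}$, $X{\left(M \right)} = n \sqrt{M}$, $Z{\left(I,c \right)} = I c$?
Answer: $1344 i \approx 1344.0 i$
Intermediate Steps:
$n = 21$ ($n = -3 + \left(5 + 1\right) 4 = -3 + 6 \cdot 4 = -3 + 24 = 21$)
$X{\left(M \right)} = 21 \sqrt{M}$
$N{\left(J \right)} = 1$
$C{\left(p \right)} = 1$
$C{\left(Z{\left(3,-5 \right)} \right)} 32 X{\left(-4 \right)} = 1 \cdot 32 \cdot 21 \sqrt{-4} = 32 \cdot 21 \cdot 2 i = 32 \cdot 42 i = 1344 i$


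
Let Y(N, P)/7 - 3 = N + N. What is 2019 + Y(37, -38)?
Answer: 2558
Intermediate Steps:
Y(N, P) = 21 + 14*N (Y(N, P) = 21 + 7*(N + N) = 21 + 7*(2*N) = 21 + 14*N)
2019 + Y(37, -38) = 2019 + (21 + 14*37) = 2019 + (21 + 518) = 2019 + 539 = 2558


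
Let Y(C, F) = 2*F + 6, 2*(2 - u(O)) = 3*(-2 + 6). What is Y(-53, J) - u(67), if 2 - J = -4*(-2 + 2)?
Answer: 14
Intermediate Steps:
u(O) = -4 (u(O) = 2 - 3*(-2 + 6)/2 = 2 - 3*4/2 = 2 - ½*12 = 2 - 6 = -4)
J = 2 (J = 2 - (-4)*(-2 + 2) = 2 - (-4)*0 = 2 - 1*0 = 2 + 0 = 2)
Y(C, F) = 6 + 2*F
Y(-53, J) - u(67) = (6 + 2*2) - 1*(-4) = (6 + 4) + 4 = 10 + 4 = 14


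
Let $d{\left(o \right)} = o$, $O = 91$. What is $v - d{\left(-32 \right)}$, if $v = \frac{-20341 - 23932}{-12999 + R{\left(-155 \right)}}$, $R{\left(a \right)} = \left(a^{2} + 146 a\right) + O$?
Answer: $\frac{412689}{11513} \approx 35.845$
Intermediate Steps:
$R{\left(a \right)} = 91 + a^{2} + 146 a$ ($R{\left(a \right)} = \left(a^{2} + 146 a\right) + 91 = 91 + a^{2} + 146 a$)
$v = \frac{44273}{11513}$ ($v = \frac{-20341 - 23932}{-12999 + \left(91 + \left(-155\right)^{2} + 146 \left(-155\right)\right)} = - \frac{44273}{-12999 + \left(91 + 24025 - 22630\right)} = - \frac{44273}{-12999 + 1486} = - \frac{44273}{-11513} = \left(-44273\right) \left(- \frac{1}{11513}\right) = \frac{44273}{11513} \approx 3.8455$)
$v - d{\left(-32 \right)} = \frac{44273}{11513} - -32 = \frac{44273}{11513} + 32 = \frac{412689}{11513}$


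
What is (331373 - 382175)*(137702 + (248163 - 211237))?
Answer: -8871451656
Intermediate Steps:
(331373 - 382175)*(137702 + (248163 - 211237)) = -50802*(137702 + 36926) = -50802*174628 = -8871451656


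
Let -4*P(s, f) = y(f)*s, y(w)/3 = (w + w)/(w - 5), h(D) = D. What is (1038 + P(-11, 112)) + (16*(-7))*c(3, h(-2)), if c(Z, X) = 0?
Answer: 112914/107 ≈ 1055.3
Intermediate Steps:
y(w) = 6*w/(-5 + w) (y(w) = 3*((w + w)/(w - 5)) = 3*((2*w)/(-5 + w)) = 3*(2*w/(-5 + w)) = 6*w/(-5 + w))
P(s, f) = -3*f*s/(2*(-5 + f)) (P(s, f) = -6*f/(-5 + f)*s/4 = -3*f*s/(2*(-5 + f)))
(1038 + P(-11, 112)) + (16*(-7))*c(3, h(-2)) = (1038 - 3*112*(-11)/(-10 + 2*112)) + (16*(-7))*0 = (1038 - 3*112*(-11)/(-10 + 224)) - 112*0 = (1038 - 3*112*(-11)/214) + 0 = (1038 - 3*112*(-11)*1/214) + 0 = (1038 + 1848/107) + 0 = 112914/107 + 0 = 112914/107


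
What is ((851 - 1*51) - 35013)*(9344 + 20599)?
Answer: -1024439859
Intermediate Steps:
((851 - 1*51) - 35013)*(9344 + 20599) = ((851 - 51) - 35013)*29943 = (800 - 35013)*29943 = -34213*29943 = -1024439859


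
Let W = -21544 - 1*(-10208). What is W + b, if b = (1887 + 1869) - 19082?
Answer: -26662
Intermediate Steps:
b = -15326 (b = 3756 - 19082 = -15326)
W = -11336 (W = -21544 + 10208 = -11336)
W + b = -11336 - 15326 = -26662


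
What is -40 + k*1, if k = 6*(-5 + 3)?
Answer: -52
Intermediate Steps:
k = -12 (k = 6*(-2) = -12)
-40 + k*1 = -40 - 12*1 = -40 - 12 = -52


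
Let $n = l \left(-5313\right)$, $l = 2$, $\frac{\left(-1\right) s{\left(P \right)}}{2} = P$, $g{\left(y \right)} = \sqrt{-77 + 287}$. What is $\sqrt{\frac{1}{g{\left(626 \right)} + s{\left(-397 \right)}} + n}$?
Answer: $\frac{\sqrt{-8437043 - 10626 \sqrt{210}}}{\sqrt{794 + \sqrt{210}}} \approx 103.08 i$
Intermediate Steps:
$g{\left(y \right)} = \sqrt{210}$
$s{\left(P \right)} = - 2 P$
$n = -10626$ ($n = 2 \left(-5313\right) = -10626$)
$\sqrt{\frac{1}{g{\left(626 \right)} + s{\left(-397 \right)}} + n} = \sqrt{\frac{1}{\sqrt{210} - -794} - 10626} = \sqrt{\frac{1}{\sqrt{210} + 794} - 10626} = \sqrt{\frac{1}{794 + \sqrt{210}} - 10626} = \sqrt{-10626 + \frac{1}{794 + \sqrt{210}}}$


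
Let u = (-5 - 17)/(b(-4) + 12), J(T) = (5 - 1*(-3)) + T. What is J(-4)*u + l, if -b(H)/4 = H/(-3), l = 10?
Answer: -16/5 ≈ -3.2000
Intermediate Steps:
b(H) = 4*H/3 (b(H) = -4*H/(-3) = -4*H*(-1)/3 = -(-4)*H/3 = 4*H/3)
J(T) = 8 + T (J(T) = (5 + 3) + T = 8 + T)
u = -33/10 (u = (-5 - 17)/((4/3)*(-4) + 12) = -22/(-16/3 + 12) = -22/20/3 = -22*3/20 = -33/10 ≈ -3.3000)
J(-4)*u + l = (8 - 4)*(-33/10) + 10 = 4*(-33/10) + 10 = -66/5 + 10 = -16/5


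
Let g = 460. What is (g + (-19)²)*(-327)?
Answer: -268467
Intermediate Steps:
(g + (-19)²)*(-327) = (460 + (-19)²)*(-327) = (460 + 361)*(-327) = 821*(-327) = -268467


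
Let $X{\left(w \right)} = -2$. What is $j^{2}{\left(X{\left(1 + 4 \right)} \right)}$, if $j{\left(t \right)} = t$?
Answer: $4$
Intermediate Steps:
$j^{2}{\left(X{\left(1 + 4 \right)} \right)} = \left(-2\right)^{2} = 4$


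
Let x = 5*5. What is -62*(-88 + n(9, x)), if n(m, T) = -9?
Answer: 6014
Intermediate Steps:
x = 25
-62*(-88 + n(9, x)) = -62*(-88 - 9) = -62*(-97) = 6014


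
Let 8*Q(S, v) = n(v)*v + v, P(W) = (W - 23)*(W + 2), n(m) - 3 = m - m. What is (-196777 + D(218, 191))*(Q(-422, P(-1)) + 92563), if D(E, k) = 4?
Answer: -18211537923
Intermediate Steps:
n(m) = 3 (n(m) = 3 + (m - m) = 3 + 0 = 3)
P(W) = (-23 + W)*(2 + W)
Q(S, v) = v/2 (Q(S, v) = (3*v + v)/8 = (4*v)/8 = v/2)
(-196777 + D(218, 191))*(Q(-422, P(-1)) + 92563) = (-196777 + 4)*((-46 + (-1)² - 21*(-1))/2 + 92563) = -196773*((-46 + 1 + 21)/2 + 92563) = -196773*((½)*(-24) + 92563) = -196773*(-12 + 92563) = -196773*92551 = -18211537923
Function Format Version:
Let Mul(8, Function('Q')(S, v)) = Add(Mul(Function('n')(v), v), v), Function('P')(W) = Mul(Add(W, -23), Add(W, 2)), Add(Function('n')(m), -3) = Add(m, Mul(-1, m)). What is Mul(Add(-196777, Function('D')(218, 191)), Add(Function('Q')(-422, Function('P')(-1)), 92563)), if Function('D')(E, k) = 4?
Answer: -18211537923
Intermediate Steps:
Function('n')(m) = 3 (Function('n')(m) = Add(3, Add(m, Mul(-1, m))) = Add(3, 0) = 3)
Function('P')(W) = Mul(Add(-23, W), Add(2, W))
Function('Q')(S, v) = Mul(Rational(1, 2), v) (Function('Q')(S, v) = Mul(Rational(1, 8), Add(Mul(3, v), v)) = Mul(Rational(1, 8), Mul(4, v)) = Mul(Rational(1, 2), v))
Mul(Add(-196777, Function('D')(218, 191)), Add(Function('Q')(-422, Function('P')(-1)), 92563)) = Mul(Add(-196777, 4), Add(Mul(Rational(1, 2), Add(-46, Pow(-1, 2), Mul(-21, -1))), 92563)) = Mul(-196773, Add(Mul(Rational(1, 2), Add(-46, 1, 21)), 92563)) = Mul(-196773, Add(Mul(Rational(1, 2), -24), 92563)) = Mul(-196773, Add(-12, 92563)) = Mul(-196773, 92551) = -18211537923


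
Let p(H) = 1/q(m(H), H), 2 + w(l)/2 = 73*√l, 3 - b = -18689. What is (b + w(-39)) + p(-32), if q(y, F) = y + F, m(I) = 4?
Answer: 523263/28 + 146*I*√39 ≈ 18688.0 + 911.77*I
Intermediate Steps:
b = 18692 (b = 3 - 1*(-18689) = 3 + 18689 = 18692)
q(y, F) = F + y
w(l) = -4 + 146*√l (w(l) = -4 + 2*(73*√l) = -4 + 146*√l)
p(H) = 1/(4 + H) (p(H) = 1/(H + 4) = 1/(4 + H))
(b + w(-39)) + p(-32) = (18692 + (-4 + 146*√(-39))) + 1/(4 - 32) = (18692 + (-4 + 146*(I*√39))) + 1/(-28) = (18692 + (-4 + 146*I*√39)) - 1/28 = (18688 + 146*I*√39) - 1/28 = 523263/28 + 146*I*√39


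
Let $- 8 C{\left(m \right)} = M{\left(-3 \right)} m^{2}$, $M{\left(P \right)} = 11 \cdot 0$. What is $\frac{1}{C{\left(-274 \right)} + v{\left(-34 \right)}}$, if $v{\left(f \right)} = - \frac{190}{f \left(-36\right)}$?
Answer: $- \frac{612}{95} \approx -6.4421$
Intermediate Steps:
$M{\left(P \right)} = 0$
$C{\left(m \right)} = 0$ ($C{\left(m \right)} = - \frac{0 m^{2}}{8} = \left(- \frac{1}{8}\right) 0 = 0$)
$v{\left(f \right)} = \frac{95}{18 f}$ ($v{\left(f \right)} = - \frac{190}{\left(-36\right) f} = - 190 \left(- \frac{1}{36 f}\right) = \frac{95}{18 f}$)
$\frac{1}{C{\left(-274 \right)} + v{\left(-34 \right)}} = \frac{1}{0 + \frac{95}{18 \left(-34\right)}} = \frac{1}{0 + \frac{95}{18} \left(- \frac{1}{34}\right)} = \frac{1}{0 - \frac{95}{612}} = \frac{1}{- \frac{95}{612}} = - \frac{612}{95}$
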